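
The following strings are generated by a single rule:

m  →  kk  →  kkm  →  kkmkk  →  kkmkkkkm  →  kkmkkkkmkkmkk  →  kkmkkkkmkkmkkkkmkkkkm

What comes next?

kkmkkkkmkkmkkkkmkkkkmkkmkkkkmkkmkk

Each term (from the third on) is the previous term followed by the one before it: term 3 = kk·m = kkm.
Continuing: kkmkkkkmkkmkkkkmkkkkm · kkmkkkkmkkmkk gives term 8.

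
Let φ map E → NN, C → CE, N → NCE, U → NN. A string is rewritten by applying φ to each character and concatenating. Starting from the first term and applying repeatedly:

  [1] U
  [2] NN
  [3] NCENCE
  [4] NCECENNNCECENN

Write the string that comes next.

NCECENNCENNNCENCENCECENNCENNNCENCE

Replace each of the 14 characters of NCECENNNCECENN in place — NCE CE NN CE NN NCE NCE NCE CE NN CE NN NCE NCE — and concatenate.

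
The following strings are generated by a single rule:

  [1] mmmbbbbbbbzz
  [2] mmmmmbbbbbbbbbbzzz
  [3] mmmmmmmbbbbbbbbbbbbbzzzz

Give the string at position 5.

mmmmmmmmmmmbbbbbbbbbbbbbbbbbbbzzzzzz

The n-th term is 2n-1 m's then 3n+1 b's then n z's, where the shown terms are n = 2, 3, 4.
Setting n = 6 gives 11, 19, 6 characters in each block.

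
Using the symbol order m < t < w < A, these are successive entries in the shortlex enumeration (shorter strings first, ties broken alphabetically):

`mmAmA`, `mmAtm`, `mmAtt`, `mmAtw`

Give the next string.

The successor of mmAtw increments the rightmost position that isn't already A and resets every position after it to m.

mmAtA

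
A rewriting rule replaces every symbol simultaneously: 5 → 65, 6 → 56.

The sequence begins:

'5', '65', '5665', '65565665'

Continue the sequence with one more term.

5665655665565665

Apply φ to 65565665 symbol by symbol: 6→56, 5→65, 5→65, 6→56, 5→65, 6→56, 6→56, 5→65; joined: 56 65 65 56 65 56 56 65.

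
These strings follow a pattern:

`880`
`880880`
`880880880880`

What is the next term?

s(k+1) = s(k)·s(k) — each term doubles the last.
One more doubling of 880880880880 gives the answer.

880880880880880880880880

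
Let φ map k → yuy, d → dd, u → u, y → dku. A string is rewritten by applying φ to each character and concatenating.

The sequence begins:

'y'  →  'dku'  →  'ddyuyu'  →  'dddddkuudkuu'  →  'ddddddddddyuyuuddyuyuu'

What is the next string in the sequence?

Replace each of the 22 characters of ddddddddddyuyuuddyuyuu in place — dd dd dd dd dd dd dd dd dd dd dku u dku u u dd dd dku u dku u u — and concatenate.

dddddddddddddddddddddkuudkuuudddddkuudkuuu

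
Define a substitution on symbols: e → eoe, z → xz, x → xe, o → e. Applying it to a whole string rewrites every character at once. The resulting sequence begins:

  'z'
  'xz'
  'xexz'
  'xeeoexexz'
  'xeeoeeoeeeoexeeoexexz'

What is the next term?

Replace each of the 21 characters of xeeoeeoeeeoexeeoexexz in place — xe eoe eoe e eoe eoe e eoe eoe eoe e eoe xe eoe eoe e eoe xe eoe xe xz — and concatenate.

xeeoeeoeeeoeeoeeeoeeoeeoeeeoexeeoeeoeeeoexeeoexexz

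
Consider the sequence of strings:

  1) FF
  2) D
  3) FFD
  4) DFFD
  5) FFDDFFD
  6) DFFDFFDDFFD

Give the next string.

FFDDFFDDFFDFFDDFFD

This is a Fibonacci-style word recurrence s(k) = s(k−2)·s(k−1): e.g. FF·D = FFD.
Continuing: FFDDFFD · DFFDFFDDFFD gives term 7.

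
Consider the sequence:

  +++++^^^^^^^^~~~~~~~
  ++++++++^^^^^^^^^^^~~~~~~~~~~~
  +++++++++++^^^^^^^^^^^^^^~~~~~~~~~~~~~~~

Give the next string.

++++++++++++++^^^^^^^^^^^^^^^^^~~~~~~~~~~~~~~~~~~~

Each string has the form +^{3n-1} ^^{3n+2} ~^{4n-1}, where the shown terms are n = 2, 3, 4.
Setting n = 5 gives 14, 17, 19 characters in each block.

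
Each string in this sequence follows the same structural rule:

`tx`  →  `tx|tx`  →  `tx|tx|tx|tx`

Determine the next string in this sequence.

tx|tx|tx|tx|tx|tx|tx|tx

s(k+1) = s(k)·|·s(k) — each term doubles the last with '|' between the halves.
So the next term is two copies of tx|tx|tx|tx with '|' between the halves.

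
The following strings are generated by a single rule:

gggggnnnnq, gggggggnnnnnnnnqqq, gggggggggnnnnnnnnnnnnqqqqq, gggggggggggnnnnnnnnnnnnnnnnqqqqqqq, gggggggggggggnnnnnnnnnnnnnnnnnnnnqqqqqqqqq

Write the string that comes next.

The n-th term is 2n+3 g's then 4n n's then 2n-1 q's (n = 1, 2, …).
At n = 6 the blocks have lengths 15, 24, 11.

gggggggggggggggnnnnnnnnnnnnnnnnnnnnnnnnqqqqqqqqqqq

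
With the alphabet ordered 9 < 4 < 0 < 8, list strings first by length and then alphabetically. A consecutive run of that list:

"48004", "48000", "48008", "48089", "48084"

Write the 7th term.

48088

Continuing the enumeration 2 steps past 48084: 48084 → 48080 → (answer).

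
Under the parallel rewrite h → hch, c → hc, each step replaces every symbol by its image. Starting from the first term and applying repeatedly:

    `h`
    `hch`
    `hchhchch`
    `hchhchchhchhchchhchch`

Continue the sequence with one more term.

hchhchchhchhchchhchchhchhchchhchhchchhchchhchhchchhchch

Applying the rule to each of the 21 symbols of hchhchchhchhchchhchch gives the pieces hch hc hch hch hc hch hc hch hch hc hch hch hc hch hc hch hch hc hch hc hch, which concatenate to the answer.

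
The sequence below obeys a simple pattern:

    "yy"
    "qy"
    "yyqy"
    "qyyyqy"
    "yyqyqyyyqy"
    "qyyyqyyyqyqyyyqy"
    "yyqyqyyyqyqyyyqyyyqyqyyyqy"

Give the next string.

qyyyqyyyqyqyyyqyyyqyqyyyqyqyyyqyyyqyqyyyqy

Each term (from the third on) is the two preceding terms concatenated in order: term 3 = yy·qy = yyqy.
Continuing: qyyyqyyyqyqyyyqy · yyqyqyyyqyqyyyqyyyqyqyyyqy gives term 8.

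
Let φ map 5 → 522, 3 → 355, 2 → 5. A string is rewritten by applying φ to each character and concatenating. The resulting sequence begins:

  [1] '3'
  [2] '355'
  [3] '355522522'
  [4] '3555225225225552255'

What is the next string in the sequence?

Applying the rule to each of the 19 symbols of 3555225225225552255 gives the pieces 355 522 522 522 5 5 522 5 5 522 5 5 522 522 522 5 5 522 522, which concatenate to the answer.

35552252252255522555225552252252255522522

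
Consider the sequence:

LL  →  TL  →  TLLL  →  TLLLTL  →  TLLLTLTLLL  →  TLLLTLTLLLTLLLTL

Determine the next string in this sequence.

This is a Fibonacci-style word recurrence s(k) = s(k−1)·s(k−2): e.g. TL·LL = TLLL.
The next term joins TLLLTLTLLLTLLLTL and TLLLTLTLLL.

TLLLTLTLLLTLLLTLTLLLTLTLLL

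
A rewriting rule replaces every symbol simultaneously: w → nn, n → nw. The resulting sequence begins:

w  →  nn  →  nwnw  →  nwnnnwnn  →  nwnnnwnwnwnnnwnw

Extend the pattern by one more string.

nwnnnwnwnwnnnwnnnwnnnwnwnwnnnwnn

Applying the rule to each of the 16 symbols of nwnnnwnwnwnnnwnw gives the pieces nw nn nw nw nw nn nw nn nw nn nw nw nw nn nw nn, which concatenate to the answer.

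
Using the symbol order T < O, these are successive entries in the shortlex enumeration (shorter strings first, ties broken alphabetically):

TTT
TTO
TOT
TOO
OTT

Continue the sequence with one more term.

Find the rightmost character of OTT below O, bump it to the next letter, and reset everything to its right to T.

OTO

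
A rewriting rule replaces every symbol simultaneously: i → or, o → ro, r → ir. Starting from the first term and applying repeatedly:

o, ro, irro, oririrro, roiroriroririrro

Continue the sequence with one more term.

φ(roiroriroririrro) expands symbol-by-symbol to ir ro or ir ro ir or ir ro ir or ir or ir ir ro; joining the 16 pieces gives the next term.

irroorirroirorirroiroriroririrro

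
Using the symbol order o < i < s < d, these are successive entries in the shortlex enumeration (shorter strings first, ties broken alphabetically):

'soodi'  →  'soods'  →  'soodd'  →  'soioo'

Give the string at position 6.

soios

Continuing the enumeration 2 steps past soioo: soioo → soioi → (answer).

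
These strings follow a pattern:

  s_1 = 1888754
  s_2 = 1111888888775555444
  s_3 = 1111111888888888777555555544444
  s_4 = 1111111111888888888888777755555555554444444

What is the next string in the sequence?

1111111111111888888888888888777775555555555555444444444

Each string has the form 1^{3n-2} 8^{3n} 7^{n} 5^{3n-2} 4^{2n-1} (n = 1, 2, …).
For the next term, n = 5, so the run lengths are 13, 15, 5, 13, 9.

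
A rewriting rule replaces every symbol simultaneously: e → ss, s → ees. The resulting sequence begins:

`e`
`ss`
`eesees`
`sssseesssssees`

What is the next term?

φ(sssseesssssees) expands symbol-by-symbol to ees ees ees ees ss ss ees ees ees ees ees ss ss ees; joining the 14 pieces gives the next term.

eeseeseeseessssseeseeseeseeseesssssees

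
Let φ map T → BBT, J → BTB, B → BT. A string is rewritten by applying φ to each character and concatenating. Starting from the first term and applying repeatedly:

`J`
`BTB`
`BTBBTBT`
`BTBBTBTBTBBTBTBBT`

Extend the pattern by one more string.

Applying the rule to each of the 17 symbols of BTBBTBTBTBBTBTBBT gives the pieces BT BBT BT BT BBT BT BBT BT BBT BT BT BBT BT BBT BT BT BBT, which concatenate to the answer.

BTBBTBTBTBBTBTBBTBTBBTBTBTBBTBTBBTBTBTBBT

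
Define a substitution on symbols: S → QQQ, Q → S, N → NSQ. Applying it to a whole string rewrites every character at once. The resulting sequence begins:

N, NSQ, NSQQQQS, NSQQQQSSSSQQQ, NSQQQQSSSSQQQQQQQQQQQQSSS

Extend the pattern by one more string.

Replace each of the 25 characters of NSQQQQSSSSQQQQQQQQQQQQSSS in place — NSQ QQQ S S S S QQQ QQQ QQQ QQQ S S S S S S S S S S S S QQQ QQQ QQQ — and concatenate.

NSQQQQSSSSQQQQQQQQQQQQSSSSSSSSSSSSQQQQQQQQQ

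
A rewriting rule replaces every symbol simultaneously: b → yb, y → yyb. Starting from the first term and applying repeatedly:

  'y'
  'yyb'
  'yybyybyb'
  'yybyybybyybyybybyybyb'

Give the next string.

φ(yybyybybyybyybybyybyb) expands symbol-by-symbol to yyb yyb yb yyb yyb yb yyb yb yyb yyb yb yyb yyb yb yyb yb yyb yyb yb yyb yb; joining the 21 pieces gives the next term.

yybyybybyybyybybyybybyybyybybyybyybybyybybyybyybybyybyb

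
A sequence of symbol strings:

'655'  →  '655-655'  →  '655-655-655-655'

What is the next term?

Every step duplicates the string with '-' between the halves.
One more doubling of 655-655-655-655 gives the answer.

655-655-655-655-655-655-655-655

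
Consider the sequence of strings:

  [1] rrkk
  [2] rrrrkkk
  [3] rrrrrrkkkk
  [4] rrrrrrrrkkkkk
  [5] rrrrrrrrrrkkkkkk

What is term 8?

rrrrrrrrrrrrrrrrkkkkkkkkk

The n-th term is 2n r's then n+1 k's (n = 1, 2, …).
For term 8, n = 8, so the run lengths are 16, 9.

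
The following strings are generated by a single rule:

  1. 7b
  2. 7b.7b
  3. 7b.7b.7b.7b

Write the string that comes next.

7b.7b.7b.7b.7b.7b.7b.7b

s(k+1) = s(k)·.·s(k) — each term doubles the last with '.' between the halves.
One more doubling of 7b.7b.7b.7b gives the answer.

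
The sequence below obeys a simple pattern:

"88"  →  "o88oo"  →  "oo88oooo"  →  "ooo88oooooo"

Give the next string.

Every step adds o to the front and oo to the end of the previous string.
So the next term is o·ooo88oooooo·oo.

oooo88oooooooo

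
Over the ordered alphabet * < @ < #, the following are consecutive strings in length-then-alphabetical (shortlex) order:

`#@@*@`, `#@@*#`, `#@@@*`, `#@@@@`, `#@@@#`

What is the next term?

#@@#*

Find the rightmost character of #@@@# below #, bump it to the next letter, and reset everything to its right to *.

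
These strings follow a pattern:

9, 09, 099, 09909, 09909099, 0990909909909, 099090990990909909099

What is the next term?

0990909909909099090990990909909909

From term 3 onward, concatenate the last term with the second-to-last: 09·9 = 099, 099·09 = 09909, …
So term 8 is 099090990990909909099·0990909909909.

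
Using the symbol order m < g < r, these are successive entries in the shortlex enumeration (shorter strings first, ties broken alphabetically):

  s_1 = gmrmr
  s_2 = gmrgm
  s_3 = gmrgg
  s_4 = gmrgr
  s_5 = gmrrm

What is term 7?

gmrrr

Stepping forward 2 times from gmrrm: gmrrm → gmrrg, then the target.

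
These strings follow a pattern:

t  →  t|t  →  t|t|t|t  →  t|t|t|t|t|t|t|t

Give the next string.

Every step duplicates the string with '|' between the halves.
Doubling t|t|t|t|t|t|t|t with '|' between the halves:

t|t|t|t|t|t|t|t|t|t|t|t|t|t|t|t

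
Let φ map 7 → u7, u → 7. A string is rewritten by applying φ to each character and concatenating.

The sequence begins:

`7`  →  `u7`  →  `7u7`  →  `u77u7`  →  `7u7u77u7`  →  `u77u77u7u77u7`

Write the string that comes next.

7u7u77u7u77u77u7u77u7

Replace each of the 13 characters of u77u77u7u77u7 in place — 7 u7 u7 7 u7 u7 7 u7 7 u7 u7 7 u7 — and concatenate.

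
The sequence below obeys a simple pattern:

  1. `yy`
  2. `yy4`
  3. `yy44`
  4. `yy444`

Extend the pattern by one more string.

Each term is the previous one with 4 appended.
So the next term is yy444·4.

yy4444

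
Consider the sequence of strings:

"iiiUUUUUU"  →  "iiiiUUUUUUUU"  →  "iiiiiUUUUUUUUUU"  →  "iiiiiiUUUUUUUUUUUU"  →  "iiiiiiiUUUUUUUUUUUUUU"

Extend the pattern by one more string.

Each string has the form i^{n} U^{2n}, where the shown terms are n = 3, 4, 5, 6, 7.
At n = 8 the blocks have lengths 8, 16.

iiiiiiiiUUUUUUUUUUUUUUUU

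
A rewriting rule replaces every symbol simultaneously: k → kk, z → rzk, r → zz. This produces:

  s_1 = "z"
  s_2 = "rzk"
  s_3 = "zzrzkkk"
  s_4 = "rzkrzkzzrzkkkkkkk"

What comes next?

Rewriting the 17 symbols of rzkrzkzzrzkkkkkkk one by one yields zz rzk kk zz rzk kk rzk rzk zz rzk kk kk kk kk kk kk kk; concatenated:

zzrzkkkzzrzkkkrzkrzkzzrzkkkkkkkkkkkkkkk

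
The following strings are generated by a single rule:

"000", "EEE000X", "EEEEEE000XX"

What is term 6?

Each term wraps the previous one in EEE on the left and X on the right.
From EEEEEE000XX, 3 further steps: EEEEEE000XX → EEEEEEEEE000XXX → EEEEEEEEEEEE000XXXX → (answer).

EEEEEEEEEEEEEEE000XXXXX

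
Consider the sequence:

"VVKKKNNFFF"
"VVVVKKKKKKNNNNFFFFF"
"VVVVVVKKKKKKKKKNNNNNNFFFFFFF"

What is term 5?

VVVVVVVVVVKKKKKKKKKKKKKKKNNNNNNNNNNFFFFFFFFFFF

Each string has the form V^{2n} K^{3n} N^{2n} F^{2n+1} (n = 1, 2, …).
For term 5, n = 5, so the run lengths are 10, 15, 10, 11.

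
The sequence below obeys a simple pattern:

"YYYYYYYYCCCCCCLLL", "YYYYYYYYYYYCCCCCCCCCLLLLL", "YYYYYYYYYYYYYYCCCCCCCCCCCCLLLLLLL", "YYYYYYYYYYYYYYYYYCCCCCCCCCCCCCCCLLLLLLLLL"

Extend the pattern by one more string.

Each string has the form Y^{3n+2} C^{3n} L^{2n-1}, where the shown terms are n = 2, 3, 4, 5.
For the next term, n = 6, so the run lengths are 20, 18, 11.

YYYYYYYYYYYYYYYYYYYYCCCCCCCCCCCCCCCCCCLLLLLLLLLLL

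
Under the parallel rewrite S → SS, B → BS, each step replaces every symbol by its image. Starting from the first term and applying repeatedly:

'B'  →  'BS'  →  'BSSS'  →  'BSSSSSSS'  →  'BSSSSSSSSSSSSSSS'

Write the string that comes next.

BSSSSSSSSSSSSSSSSSSSSSSSSSSSSSSS

φ(BSSSSSSSSSSSSSSS) expands symbol-by-symbol to BS SS SS SS SS SS SS SS SS SS SS SS SS SS SS SS; joining the 16 pieces gives the next term.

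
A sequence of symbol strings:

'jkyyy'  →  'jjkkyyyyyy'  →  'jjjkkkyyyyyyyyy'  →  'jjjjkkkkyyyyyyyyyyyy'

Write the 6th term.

jjjjjjkkkkkkyyyyyyyyyyyyyyyyyy

Each string has the form j^{n} k^{n} y^{3n} (n = 1, 2, …).
At n = 6 the blocks have lengths 6, 6, 18.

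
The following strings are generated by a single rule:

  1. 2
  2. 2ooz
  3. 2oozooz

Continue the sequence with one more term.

Every step adds ooz to the end: s(k+1) = s(k)·ooz.
So the next term is 2oozooz·ooz.

2oozoozooz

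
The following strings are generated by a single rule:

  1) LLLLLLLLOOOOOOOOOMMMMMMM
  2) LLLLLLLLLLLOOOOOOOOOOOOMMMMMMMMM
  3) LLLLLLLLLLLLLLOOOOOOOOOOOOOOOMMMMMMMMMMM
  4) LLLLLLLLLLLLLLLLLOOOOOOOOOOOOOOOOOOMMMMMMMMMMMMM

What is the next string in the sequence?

LLLLLLLLLLLLLLLLLLLLOOOOOOOOOOOOOOOOOOOOOMMMMMMMMMMMMMMM

Reading off run lengths: L runs 8, 11, 14, 17; O runs 9, 12, 15, 18; M runs 7, 9, 11, 13 — each is linear in n, where the shown terms are n = 3, 4, 5, 6.
At n = 7 the blocks have lengths 20, 21, 15.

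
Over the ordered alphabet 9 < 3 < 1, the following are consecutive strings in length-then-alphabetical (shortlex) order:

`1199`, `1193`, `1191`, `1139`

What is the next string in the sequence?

1133

Find the rightmost character of 1139 below 1, bump it to the next letter, and reset everything to its right to 9.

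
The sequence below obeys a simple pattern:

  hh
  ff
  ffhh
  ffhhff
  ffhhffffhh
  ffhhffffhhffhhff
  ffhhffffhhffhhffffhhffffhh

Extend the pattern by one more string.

From term 3 onward, concatenate the last term with the second-to-last: ff·hh = ffhh, ffhh·ff = ffhhff, …
The next term joins ffhhffffhhffhhffffhhffffhh and ffhhffffhhffhhff.

ffhhffffhhffhhffffhhffffhhffhhffffhhffhhff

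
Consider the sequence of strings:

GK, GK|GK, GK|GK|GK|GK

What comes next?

GK|GK|GK|GK|GK|GK|GK|GK

s(k+1) = s(k)·|·s(k) — each term doubles the last with '|' between the halves.
So the next term is two copies of GK|GK|GK|GK with '|' between the halves.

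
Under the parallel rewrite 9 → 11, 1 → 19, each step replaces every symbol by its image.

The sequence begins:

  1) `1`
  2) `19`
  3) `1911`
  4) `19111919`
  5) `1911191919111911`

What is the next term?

19111919191119111911191919111919

Replace each of the 16 characters of 1911191919111911 in place — 19 11 19 19 19 11 19 11 19 11 19 19 19 11 19 19 — and concatenate.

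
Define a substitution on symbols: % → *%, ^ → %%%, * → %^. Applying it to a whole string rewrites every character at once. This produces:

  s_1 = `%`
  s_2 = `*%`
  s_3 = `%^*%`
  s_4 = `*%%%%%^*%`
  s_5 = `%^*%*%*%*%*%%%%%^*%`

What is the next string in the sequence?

Replace each of the 19 characters of %^*%*%*%*%*%%%%%^*% in place — *% %%% %^ *% %^ *% %^ *% %^ *% %^ *% *% *% *% *% %%% %^ *% — and concatenate.

*%%%%%^*%%^*%%^*%%^*%%^*%*%*%*%*%%%%%^*%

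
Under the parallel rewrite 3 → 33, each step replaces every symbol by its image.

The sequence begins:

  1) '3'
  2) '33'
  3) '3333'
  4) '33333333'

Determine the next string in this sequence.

3333333333333333

Apply φ to 33333333 symbol by symbol: 3→33, 3→33, 3→33, 3→33, 3→33, 3→33, 3→33, 3→33; joined: 33 33 33 33 33 33 33 33.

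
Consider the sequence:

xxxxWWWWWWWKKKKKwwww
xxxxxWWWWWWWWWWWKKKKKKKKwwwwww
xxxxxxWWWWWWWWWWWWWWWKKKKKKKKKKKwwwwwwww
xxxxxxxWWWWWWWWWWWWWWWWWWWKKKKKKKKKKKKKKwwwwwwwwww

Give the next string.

xxxxxxxxWWWWWWWWWWWWWWWWWWWWWWWKKKKKKKKKKKKKKKKKwwwwwwwwwwww

Each string has the form x^{n+2} W^{4n-1} K^{3n-1} w^{2n}, where the shown terms are n = 2, 3, 4, 5.
For the next term, n = 6, so the run lengths are 8, 23, 17, 12.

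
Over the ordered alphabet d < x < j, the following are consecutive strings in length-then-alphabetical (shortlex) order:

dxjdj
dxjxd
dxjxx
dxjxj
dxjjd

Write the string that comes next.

Find the rightmost character of dxjjd below j, bump it to the next letter, and reset everything to its right to d.

dxjjx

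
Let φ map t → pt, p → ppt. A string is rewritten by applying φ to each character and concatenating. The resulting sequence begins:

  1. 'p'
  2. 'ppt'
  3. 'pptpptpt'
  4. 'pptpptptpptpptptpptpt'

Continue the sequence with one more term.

pptpptptpptpptptpptptpptpptptpptpptptpptptpptpptptpptpt

Replace each of the 21 characters of pptpptptpptpptptpptpt in place — ppt ppt pt ppt ppt pt ppt pt ppt ppt pt ppt ppt pt ppt pt ppt ppt pt ppt pt — and concatenate.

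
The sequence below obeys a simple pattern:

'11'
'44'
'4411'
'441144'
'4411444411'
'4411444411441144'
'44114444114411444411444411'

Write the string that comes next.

441144441144114444114444114411444411441144

Each term (from the third on) is the previous term followed by the one before it: term 3 = 44·11 = 4411.
The next term joins 44114444114411444411444411 and 4411444411441144.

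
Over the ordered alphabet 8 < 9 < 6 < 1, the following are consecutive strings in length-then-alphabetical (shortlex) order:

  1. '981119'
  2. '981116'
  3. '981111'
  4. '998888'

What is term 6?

Stepping forward 2 times from 998888: 998888 → 998889, then the target.

998886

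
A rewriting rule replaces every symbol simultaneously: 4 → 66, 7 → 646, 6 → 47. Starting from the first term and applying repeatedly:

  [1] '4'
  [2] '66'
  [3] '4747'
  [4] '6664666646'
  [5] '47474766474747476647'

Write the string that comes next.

666466664666646474766646666466664666646474766646

Applying the rule to each of the 20 symbols of 47474766474747476647 gives the pieces 66 646 66 646 66 646 47 47 66 646 66 646 66 646 66 646 47 47 66 646, which concatenate to the answer.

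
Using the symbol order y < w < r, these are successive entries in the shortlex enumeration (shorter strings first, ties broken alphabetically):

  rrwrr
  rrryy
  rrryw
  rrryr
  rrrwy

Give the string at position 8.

Stepping forward 3 times from rrrwy: rrrwy → rrrww → rrrwr, then the target.

rrrry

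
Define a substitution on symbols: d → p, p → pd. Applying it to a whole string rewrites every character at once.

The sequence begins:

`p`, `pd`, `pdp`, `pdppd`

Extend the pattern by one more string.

pdppdpdp

Expanding pdppd: p→pd, d→p, p→pd, p→pd, d→p. Concatenated: pd p pd pd p.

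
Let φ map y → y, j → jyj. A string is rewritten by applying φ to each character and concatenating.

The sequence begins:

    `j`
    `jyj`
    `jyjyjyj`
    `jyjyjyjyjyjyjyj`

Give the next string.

Rewriting the 15 symbols of jyjyjyjyjyjyjyj one by one yields jyj y jyj y jyj y jyj y jyj y jyj y jyj y jyj; concatenated:

jyjyjyjyjyjyjyjyjyjyjyjyjyjyjyj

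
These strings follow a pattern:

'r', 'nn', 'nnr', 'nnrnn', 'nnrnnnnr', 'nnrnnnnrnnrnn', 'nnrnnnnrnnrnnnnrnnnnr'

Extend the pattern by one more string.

nnrnnnnrnnrnnnnrnnnnrnnrnnnnrnnrnn

From term 3 onward, concatenate the last term with the second-to-last: nn·r = nnr, nnr·nn = nnrnn, …
Continuing: nnrnnnnrnnrnnnnrnnnnr · nnrnnnnrnnrnn gives term 8.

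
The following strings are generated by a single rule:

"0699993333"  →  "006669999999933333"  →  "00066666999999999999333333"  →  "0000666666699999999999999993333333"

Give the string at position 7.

0000000666666666666699999999999999999999999999993333333333

Term n consists of n 0's, followed by 2n-1 6's, followed by 4n 9's, followed by n+3 3's (n = 1, 2, …).
Setting n = 7 gives 7, 13, 28, 10 characters in each block.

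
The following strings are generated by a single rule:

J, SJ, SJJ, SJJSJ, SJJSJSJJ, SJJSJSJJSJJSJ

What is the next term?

This is a Fibonacci-style word recurrence s(k) = s(k−1)·s(k−2): e.g. SJ·J = SJJ.
Continuing: SJJSJSJJSJJSJ · SJJSJSJJ gives term 7.

SJJSJSJJSJJSJSJJSJSJJ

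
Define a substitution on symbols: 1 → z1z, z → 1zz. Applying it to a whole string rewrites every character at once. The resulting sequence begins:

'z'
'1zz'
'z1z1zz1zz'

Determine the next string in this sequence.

1zzz1z1zzz1z1zz1zzz1z1zz1zz

Rewriting each symbol of z1z1zz1zz: z→1zz, 1→z1z, z→1zz, 1→z1z, z→1zz, z→1zz, 1→z1z, z→1zz, z→1zz, which concatenates to 1zz z1z 1zz z1z 1zz 1zz z1z 1zz 1zz.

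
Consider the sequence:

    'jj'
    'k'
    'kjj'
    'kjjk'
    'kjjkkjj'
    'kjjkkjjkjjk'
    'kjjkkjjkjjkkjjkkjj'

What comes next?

kjjkkjjkjjkkjjkkjjkjjkkjjkjjk

This is a Fibonacci-style word recurrence s(k) = s(k−1)·s(k−2): e.g. k·jj = kjj.
The next term joins kjjkkjjkjjkkjjkkjj and kjjkkjjkjjk.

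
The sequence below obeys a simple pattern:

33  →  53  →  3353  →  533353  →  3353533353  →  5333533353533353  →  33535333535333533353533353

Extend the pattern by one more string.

533353335353335333535333535333533353533353

This is a Fibonacci-style word recurrence s(k) = s(k−2)·s(k−1): e.g. 33·53 = 3353.
Continuing: 5333533353533353 · 33535333535333533353533353 gives term 8.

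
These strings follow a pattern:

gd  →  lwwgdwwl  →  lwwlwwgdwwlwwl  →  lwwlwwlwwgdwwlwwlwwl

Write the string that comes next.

s(k+1) = lww·s(k)·wwl, so each term gains lww as a prefix and wwl as a suffix.
So the next term is lww·lwwlwwlwwgdwwlwwlwwl·wwl.

lwwlwwlwwlwwgdwwlwwlwwlwwl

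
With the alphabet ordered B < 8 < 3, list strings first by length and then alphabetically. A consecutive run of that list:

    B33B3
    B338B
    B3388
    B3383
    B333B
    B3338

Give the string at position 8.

8BBBB

Continuing the enumeration 2 steps past B3338: B3338 → B3333 → (answer).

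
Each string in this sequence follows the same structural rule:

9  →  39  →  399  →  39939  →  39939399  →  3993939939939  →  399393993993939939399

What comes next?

Each term (from the third on) is the previous term followed by the one before it: term 3 = 39·9 = 399.
So term 8 is 399393993993939939399·3993939939939.

3993939939939399393993993939939939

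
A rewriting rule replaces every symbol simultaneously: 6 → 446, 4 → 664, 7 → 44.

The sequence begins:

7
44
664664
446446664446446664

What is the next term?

Replace each of the 18 characters of 446446664446446664 in place — 664 664 446 664 664 446 446 446 664 664 664 446 664 664 446 446 446 664 — and concatenate.

664664446664664446446446664664664446664664446446446664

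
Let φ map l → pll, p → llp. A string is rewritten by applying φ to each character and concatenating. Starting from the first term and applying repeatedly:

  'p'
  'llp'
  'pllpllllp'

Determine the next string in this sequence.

llppllpllllppllpllpllpllllp

Rewriting each symbol of pllpllllp: p→llp, l→pll, l→pll, p→llp, l→pll, l→pll, l→pll, l→pll, p→llp, which concatenates to llp pll pll llp pll pll pll pll llp.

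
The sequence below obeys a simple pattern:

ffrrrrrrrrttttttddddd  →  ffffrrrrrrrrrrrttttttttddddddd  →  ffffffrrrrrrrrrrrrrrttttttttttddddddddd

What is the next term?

The n-th term is 2n-2 f's then 3n+2 r's then 2n+2 t's then 2n+1 d's, where the shown terms are n = 2, 3, 4.
For the next term, n = 5, so the run lengths are 8, 17, 12, 11.

ffffffffrrrrrrrrrrrrrrrrrttttttttttttddddddddddd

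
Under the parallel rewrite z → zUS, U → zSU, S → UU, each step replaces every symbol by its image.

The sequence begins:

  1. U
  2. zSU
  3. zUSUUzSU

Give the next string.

zUSzSUUUzSUzSUzUSUUzSU

Apply φ to zUSUUzSU symbol by symbol: z→zUS, U→zSU, S→UU, U→zSU, U→zSU, z→zUS, S→UU, U→zSU; joined: zUS zSU UU zSU zSU zUS UU zSU.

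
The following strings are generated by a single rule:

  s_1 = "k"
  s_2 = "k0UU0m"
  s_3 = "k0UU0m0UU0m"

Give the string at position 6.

k0UU0m0UU0m0UU0m0UU0m0UU0m

The strings grow by a fixed suffix 0UU0m each time.
From k0UU0m0UU0m, 3 further steps: k0UU0m0UU0m → k0UU0m0UU0m0UU0m → k0UU0m0UU0m0UU0m0UU0m → (answer).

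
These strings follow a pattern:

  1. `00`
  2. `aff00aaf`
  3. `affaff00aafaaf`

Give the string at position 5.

Every step adds aff to the front and aaf to the end of the previous string.
From affaff00aafaaf, 2 further steps: affaff00aafaaf → affaffaff00aafaafaaf → (answer).

affaffaffaff00aafaafaafaaf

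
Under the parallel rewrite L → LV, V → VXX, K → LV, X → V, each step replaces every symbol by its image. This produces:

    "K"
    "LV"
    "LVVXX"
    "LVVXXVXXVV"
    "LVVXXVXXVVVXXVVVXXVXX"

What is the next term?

LVVXXVXXVVVXXVVVXXVXXVXXVVVXXVXXVXXVVVXXVV

Replace each of the 21 characters of LVVXXVXXVVVXXVVVXXVXX in place — LV VXX VXX V V VXX V V VXX VXX VXX V V VXX VXX VXX V V VXX V V — and concatenate.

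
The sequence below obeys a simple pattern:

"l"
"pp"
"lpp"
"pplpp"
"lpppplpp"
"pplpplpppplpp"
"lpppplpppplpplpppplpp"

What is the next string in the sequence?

From term 3 onward, concatenate the second-to-last term with the last: l·pp = lpp, pp·lpp = pplpp, …
The next term joins pplpplpppplpp and lpppplpppplpplpppplpp.

pplpplpppplpplpppplpppplpplpppplpp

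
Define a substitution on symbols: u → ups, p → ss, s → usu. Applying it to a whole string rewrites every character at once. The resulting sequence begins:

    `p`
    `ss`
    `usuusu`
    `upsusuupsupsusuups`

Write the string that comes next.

upsssusuupsusuupsupsssusuupsssusuupsusuupsupsssusu

Replace each of the 18 characters of upsusuupsupsusuups in place — ups ss usu ups usu ups ups ss usu ups ss usu ups usu ups ups ss usu — and concatenate.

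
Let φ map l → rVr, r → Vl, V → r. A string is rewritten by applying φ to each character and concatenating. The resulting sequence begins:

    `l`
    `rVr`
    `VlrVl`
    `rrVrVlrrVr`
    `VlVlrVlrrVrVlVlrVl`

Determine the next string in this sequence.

Applying the rule to each of the 18 symbols of VlVlrVlrrVrVlVlrVl gives the pieces r rVr r rVr Vl r rVr Vl Vl r Vl r rVr r rVr Vl r rVr, which concatenate to the answer.

rrVrrrVrVlrrVrVlVlrVlrrVrrrVrVlrrVr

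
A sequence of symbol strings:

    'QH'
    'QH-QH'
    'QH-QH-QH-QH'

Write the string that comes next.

Each string is two copies of the previous one joined by '-'.
One more doubling of QH-QH-QH-QH gives the answer.

QH-QH-QH-QH-QH-QH-QH-QH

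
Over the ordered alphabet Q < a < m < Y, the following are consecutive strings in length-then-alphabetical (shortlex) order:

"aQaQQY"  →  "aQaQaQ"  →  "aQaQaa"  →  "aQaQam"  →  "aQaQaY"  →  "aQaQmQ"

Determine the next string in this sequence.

aQaQma

Treat aQaQmQ as a base-4 numeral over the given alphabet and add one, carrying through any trailing Y's.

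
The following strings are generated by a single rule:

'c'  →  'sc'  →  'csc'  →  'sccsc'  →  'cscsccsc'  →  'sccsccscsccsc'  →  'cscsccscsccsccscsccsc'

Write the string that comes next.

sccsccscsccsccscsccscsccsccscsccsc

From term 3 onward, concatenate the second-to-last term with the last: c·sc = csc, sc·csc = sccsc, …
So term 8 is sccsccscsccsc·cscsccscsccsccscsccsc.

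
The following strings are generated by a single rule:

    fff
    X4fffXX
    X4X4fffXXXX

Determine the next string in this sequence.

s(k+1) = X4·s(k)·XX, so each term gains X4 as a prefix and XX as a suffix.
Applying this once more to X4X4fffXXXX:

X4X4X4fffXXXXXX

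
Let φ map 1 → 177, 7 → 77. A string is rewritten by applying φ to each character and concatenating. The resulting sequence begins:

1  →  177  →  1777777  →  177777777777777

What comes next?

1777777777777777777777777777777

Replace each of the 15 characters of 177777777777777 in place — 177 77 77 77 77 77 77 77 77 77 77 77 77 77 77 — and concatenate.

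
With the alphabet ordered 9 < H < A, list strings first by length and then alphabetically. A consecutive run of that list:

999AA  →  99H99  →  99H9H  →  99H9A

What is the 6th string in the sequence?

Continuing the enumeration 2 steps past 99H9A: 99H9A → 99HH9 → (answer).

99HHH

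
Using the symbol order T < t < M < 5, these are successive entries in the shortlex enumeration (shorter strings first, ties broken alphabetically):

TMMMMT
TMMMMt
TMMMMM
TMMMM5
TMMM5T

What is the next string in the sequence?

TMMM5t

Treat TMMM5T as a base-4 numeral over the given alphabet and add one, carrying through any trailing 5's.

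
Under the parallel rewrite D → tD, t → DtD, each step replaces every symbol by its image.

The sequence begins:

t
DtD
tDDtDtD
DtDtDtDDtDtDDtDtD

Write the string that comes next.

Replace each of the 17 characters of DtDtDtDDtDtDDtDtD in place — tD DtD tD DtD tD DtD tD tD DtD tD DtD tD tD DtD tD DtD tD — and concatenate.

tDDtDtDDtDtDDtDtDtDDtDtDDtDtDtDDtDtDDtDtD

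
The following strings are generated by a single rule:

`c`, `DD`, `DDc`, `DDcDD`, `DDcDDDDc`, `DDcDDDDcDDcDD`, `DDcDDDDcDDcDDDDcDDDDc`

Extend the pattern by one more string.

From term 3 onward, concatenate the last term with the second-to-last: DD·c = DDc, DDc·DD = DDcDD, …
The next term joins DDcDDDDcDDcDDDDcDDDDc and DDcDDDDcDDcDD.

DDcDDDDcDDcDDDDcDDDDcDDcDDDDcDDcDD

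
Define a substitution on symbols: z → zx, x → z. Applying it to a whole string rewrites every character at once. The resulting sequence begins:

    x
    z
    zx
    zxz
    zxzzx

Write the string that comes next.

zxzzxzxz

Expanding zxzzx: z→zx, x→z, z→zx, z→zx, x→z. Concatenated: zx z zx zx z.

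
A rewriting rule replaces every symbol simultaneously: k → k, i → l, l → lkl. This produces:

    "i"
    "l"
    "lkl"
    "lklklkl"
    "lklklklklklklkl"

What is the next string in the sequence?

Rewriting the 15 symbols of lklklklklklklkl one by one yields lkl k lkl k lkl k lkl k lkl k lkl k lkl k lkl; concatenated:

lklklklklklklklklklklklklklklkl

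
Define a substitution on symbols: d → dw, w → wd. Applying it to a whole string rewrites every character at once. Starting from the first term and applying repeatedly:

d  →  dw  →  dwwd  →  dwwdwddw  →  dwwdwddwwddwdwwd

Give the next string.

φ(dwwdwddwwddwdwwd) expands symbol-by-symbol to dw wd wd dw wd dw dw wd wd dw dw wd dw wd wd dw; joining the 16 pieces gives the next term.

dwwdwddwwddwdwwdwddwdwwddwwdwddw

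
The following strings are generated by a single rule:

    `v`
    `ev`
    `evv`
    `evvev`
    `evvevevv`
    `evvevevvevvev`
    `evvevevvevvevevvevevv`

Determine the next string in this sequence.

From term 3 onward, concatenate the last term with the second-to-last: ev·v = evv, evv·ev = evvev, …
The next term joins evvevevvevvevevvevevv and evvevevvevvev.

evvevevvevvevevvevevvevvevevvevvev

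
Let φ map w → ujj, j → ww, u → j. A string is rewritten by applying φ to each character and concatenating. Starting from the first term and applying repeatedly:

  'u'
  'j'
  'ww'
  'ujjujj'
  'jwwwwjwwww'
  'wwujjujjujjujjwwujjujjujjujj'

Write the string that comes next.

φ(wwujjujjujjujjwwujjujjujjujj) expands symbol-by-symbol to ujj ujj j ww ww j ww ww j ww ww j ww ww ujj ujj j ww ww j ww ww j ww ww j ww ww; joining the 28 pieces gives the next term.

ujjujjjwwwwjwwwwjwwwwjwwwwujjujjjwwwwjwwwwjwwwwjwwww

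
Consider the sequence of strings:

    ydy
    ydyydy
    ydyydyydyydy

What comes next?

ydyydyydyydyydyydyydyydy

Each string is two copies of the previous one concatenated.
So the next term is two copies of ydyydyydyydy.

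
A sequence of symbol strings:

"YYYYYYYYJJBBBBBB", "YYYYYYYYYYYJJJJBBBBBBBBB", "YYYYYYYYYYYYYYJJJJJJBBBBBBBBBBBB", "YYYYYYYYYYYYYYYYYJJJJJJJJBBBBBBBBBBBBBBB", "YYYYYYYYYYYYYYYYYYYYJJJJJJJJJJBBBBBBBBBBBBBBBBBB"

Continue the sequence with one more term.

YYYYYYYYYYYYYYYYYYYYYYYJJJJJJJJJJJJBBBBBBBBBBBBBBBBBBBBB

Reading off run lengths: Y runs 8, 11, 14, 17, 20; J runs 2, 4, 6, 8, 10; B runs 6, 9, 12, 15, 18 — each is linear in n, where the shown terms are n = 2, 3, 4, 5, 6.
For the next term, n = 7, so the run lengths are 23, 12, 21.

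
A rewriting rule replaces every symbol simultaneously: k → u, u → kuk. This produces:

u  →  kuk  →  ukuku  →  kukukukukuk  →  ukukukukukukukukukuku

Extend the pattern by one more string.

kukukukukukukukukukukukukukukukukukukukukuk

φ(ukukukukukukukukukuku) expands symbol-by-symbol to kuk u kuk u kuk u kuk u kuk u kuk u kuk u kuk u kuk u kuk u kuk; joining the 21 pieces gives the next term.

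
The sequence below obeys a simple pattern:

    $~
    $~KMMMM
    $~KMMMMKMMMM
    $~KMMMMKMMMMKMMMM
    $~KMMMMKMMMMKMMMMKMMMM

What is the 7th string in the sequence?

Each term is the previous one with KMMMM appended.
From $~KMMMMKMMMMKMMMMKMMMM, 2 further steps: $~KMMMMKMMMMKMMMMKMMMM → $~KMMMMKMMMMKMMMMKMMMMKMMMM → (answer).

$~KMMMMKMMMMKMMMMKMMMMKMMMMKMMMM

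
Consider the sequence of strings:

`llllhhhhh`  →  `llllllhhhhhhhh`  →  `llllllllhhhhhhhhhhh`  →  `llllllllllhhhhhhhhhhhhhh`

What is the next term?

Term n consists of 2n l's, followed by 3n-1 h's, where the shown terms are n = 2, 3, 4, 5.
Setting n = 6 gives 12, 17 characters in each block.

llllllllllllhhhhhhhhhhhhhhhhh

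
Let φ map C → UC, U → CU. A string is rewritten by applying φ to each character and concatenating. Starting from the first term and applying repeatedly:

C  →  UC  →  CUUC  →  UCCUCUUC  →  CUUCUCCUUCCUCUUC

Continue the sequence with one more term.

UCCUCUUCCUUCUCCUCUUCUCCUUCCUCUUC

Replace each of the 16 characters of CUUCUCCUUCCUCUUC in place — UC CU CU UC CU UC UC CU CU UC UC CU UC CU CU UC — and concatenate.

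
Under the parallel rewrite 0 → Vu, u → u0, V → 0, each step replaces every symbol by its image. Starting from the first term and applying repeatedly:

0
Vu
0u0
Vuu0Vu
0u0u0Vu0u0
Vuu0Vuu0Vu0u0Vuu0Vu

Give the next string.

Applying the rule to each of the 19 symbols of Vuu0Vuu0Vu0u0Vuu0Vu gives the pieces 0 u0 u0 Vu 0 u0 u0 Vu 0 u0 Vu u0 Vu 0 u0 u0 Vu 0 u0, which concatenate to the answer.

0u0u0Vu0u0u0Vu0u0Vuu0Vu0u0u0Vu0u0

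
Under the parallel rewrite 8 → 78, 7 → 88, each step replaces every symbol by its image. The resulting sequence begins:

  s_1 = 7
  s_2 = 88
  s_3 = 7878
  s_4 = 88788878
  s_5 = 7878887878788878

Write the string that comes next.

88788878787888788878887878788878

φ(7878887878788878) expands symbol-by-symbol to 88 78 88 78 78 78 88 78 88 78 88 78 78 78 88 78; joining the 16 pieces gives the next term.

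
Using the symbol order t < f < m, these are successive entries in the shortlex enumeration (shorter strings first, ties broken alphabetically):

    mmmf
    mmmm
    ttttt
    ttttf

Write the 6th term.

Continuing the enumeration 2 steps past ttttf: ttttf → ttttm → (answer).

tttft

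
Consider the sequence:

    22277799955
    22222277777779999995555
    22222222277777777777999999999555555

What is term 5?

Each string has the form 2^{3n} 7^{4n-1} 9^{3n} 5^{2n} (n = 1, 2, …).
At n = 5 the blocks have lengths 15, 19, 15, 10.

22222222222222277777777777777777779999999999999995555555555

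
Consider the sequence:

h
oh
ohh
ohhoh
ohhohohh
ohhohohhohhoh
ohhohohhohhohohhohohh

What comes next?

This is a Fibonacci-style word recurrence s(k) = s(k−1)·s(k−2): e.g. oh·h = ohh.
The next term joins ohhohohhohhohohhohohh and ohhohohhohhoh.

ohhohohhohhohohhohohhohhohohhohhoh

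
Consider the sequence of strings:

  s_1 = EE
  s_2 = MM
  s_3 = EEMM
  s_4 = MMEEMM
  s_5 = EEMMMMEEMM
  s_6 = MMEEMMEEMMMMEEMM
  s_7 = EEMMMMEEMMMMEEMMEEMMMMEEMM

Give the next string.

Each term (from the third on) is the two preceding terms concatenated in order: term 3 = EE·MM = EEMM.
So term 8 is MMEEMMEEMMMMEEMM·EEMMMMEEMMMMEEMMEEMMMMEEMM.

MMEEMMEEMMMMEEMMEEMMMMEEMMMMEEMMEEMMMMEEMM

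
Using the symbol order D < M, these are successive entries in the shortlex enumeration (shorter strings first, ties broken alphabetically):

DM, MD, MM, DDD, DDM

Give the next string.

Find the rightmost character of DDM below M, bump it to the next letter, and reset everything to its right to D.

DMD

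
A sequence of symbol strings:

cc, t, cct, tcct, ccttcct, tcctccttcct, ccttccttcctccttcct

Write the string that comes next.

Each term (from the third on) is the two preceding terms concatenated in order: term 3 = cc·t = cct.
The next term joins tcctccttcct and ccttccttcctccttcct.

tcctccttcctccttccttcctccttcct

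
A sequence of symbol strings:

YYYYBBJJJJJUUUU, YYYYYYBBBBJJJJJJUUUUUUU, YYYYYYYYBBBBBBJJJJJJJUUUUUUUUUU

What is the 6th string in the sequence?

YYYYYYYYYYYYYYBBBBBBBBBBBBJJJJJJJJJJUUUUUUUUUUUUUUUUUUU

Each string has the form Y^{2n} B^{2n-2} J^{n+3} U^{3n-2}, where the shown terms are n = 2, 3, 4.
At n = 7 the blocks have lengths 14, 12, 10, 19.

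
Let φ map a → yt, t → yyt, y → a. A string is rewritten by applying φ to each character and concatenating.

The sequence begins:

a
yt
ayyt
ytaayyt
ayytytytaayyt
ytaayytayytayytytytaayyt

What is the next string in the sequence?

φ(ytaayytayytayytytytaayyt) expands symbol-by-symbol to a yyt yt yt a a yyt yt a a yyt yt a a yyt a yyt a yyt yt yt a a yyt; joining the 24 pieces gives the next term.

ayytytytaayytytaayytytaayytayytayytytytaayyt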